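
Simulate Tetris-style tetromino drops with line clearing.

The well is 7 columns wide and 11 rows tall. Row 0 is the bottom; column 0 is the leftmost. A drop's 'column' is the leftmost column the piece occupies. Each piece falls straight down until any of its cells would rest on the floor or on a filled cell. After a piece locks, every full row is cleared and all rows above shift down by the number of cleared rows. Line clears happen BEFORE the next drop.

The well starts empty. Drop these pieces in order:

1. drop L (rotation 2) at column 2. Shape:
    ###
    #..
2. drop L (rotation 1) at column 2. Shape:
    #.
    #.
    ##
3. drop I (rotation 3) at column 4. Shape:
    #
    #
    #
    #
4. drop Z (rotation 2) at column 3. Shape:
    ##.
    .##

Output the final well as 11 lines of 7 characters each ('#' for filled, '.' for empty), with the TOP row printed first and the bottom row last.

Answer: .......
.......
.......
...##..
....##.
....#..
..#.#..
..#.#..
..###..
..###..
..#....

Derivation:
Drop 1: L rot2 at col 2 lands with bottom-row=0; cleared 0 line(s) (total 0); column heights now [0 0 2 2 2 0 0], max=2
Drop 2: L rot1 at col 2 lands with bottom-row=2; cleared 0 line(s) (total 0); column heights now [0 0 5 3 2 0 0], max=5
Drop 3: I rot3 at col 4 lands with bottom-row=2; cleared 0 line(s) (total 0); column heights now [0 0 5 3 6 0 0], max=6
Drop 4: Z rot2 at col 3 lands with bottom-row=6; cleared 0 line(s) (total 0); column heights now [0 0 5 8 8 7 0], max=8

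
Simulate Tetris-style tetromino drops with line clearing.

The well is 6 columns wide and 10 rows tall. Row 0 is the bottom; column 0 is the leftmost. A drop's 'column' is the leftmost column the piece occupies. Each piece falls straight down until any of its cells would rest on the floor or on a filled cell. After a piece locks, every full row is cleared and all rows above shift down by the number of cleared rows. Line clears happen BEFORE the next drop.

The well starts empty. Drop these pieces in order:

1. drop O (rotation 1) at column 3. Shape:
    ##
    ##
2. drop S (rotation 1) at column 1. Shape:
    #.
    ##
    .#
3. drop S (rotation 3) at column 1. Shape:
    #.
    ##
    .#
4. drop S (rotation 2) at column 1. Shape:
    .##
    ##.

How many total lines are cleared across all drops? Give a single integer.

Answer: 0

Derivation:
Drop 1: O rot1 at col 3 lands with bottom-row=0; cleared 0 line(s) (total 0); column heights now [0 0 0 2 2 0], max=2
Drop 2: S rot1 at col 1 lands with bottom-row=0; cleared 0 line(s) (total 0); column heights now [0 3 2 2 2 0], max=3
Drop 3: S rot3 at col 1 lands with bottom-row=2; cleared 0 line(s) (total 0); column heights now [0 5 4 2 2 0], max=5
Drop 4: S rot2 at col 1 lands with bottom-row=5; cleared 0 line(s) (total 0); column heights now [0 6 7 7 2 0], max=7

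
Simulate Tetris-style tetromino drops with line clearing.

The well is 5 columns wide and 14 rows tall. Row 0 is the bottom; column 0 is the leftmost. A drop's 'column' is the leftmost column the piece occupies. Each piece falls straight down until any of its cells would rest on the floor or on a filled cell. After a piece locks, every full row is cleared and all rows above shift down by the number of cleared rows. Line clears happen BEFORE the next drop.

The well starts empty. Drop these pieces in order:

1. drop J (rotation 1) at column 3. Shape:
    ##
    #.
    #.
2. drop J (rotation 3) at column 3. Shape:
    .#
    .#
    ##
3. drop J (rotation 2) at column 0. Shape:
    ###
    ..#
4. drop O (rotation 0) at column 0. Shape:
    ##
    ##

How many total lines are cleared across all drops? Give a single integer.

Answer: 0

Derivation:
Drop 1: J rot1 at col 3 lands with bottom-row=0; cleared 0 line(s) (total 0); column heights now [0 0 0 3 3], max=3
Drop 2: J rot3 at col 3 lands with bottom-row=3; cleared 0 line(s) (total 0); column heights now [0 0 0 4 6], max=6
Drop 3: J rot2 at col 0 lands with bottom-row=0; cleared 0 line(s) (total 0); column heights now [2 2 2 4 6], max=6
Drop 4: O rot0 at col 0 lands with bottom-row=2; cleared 0 line(s) (total 0); column heights now [4 4 2 4 6], max=6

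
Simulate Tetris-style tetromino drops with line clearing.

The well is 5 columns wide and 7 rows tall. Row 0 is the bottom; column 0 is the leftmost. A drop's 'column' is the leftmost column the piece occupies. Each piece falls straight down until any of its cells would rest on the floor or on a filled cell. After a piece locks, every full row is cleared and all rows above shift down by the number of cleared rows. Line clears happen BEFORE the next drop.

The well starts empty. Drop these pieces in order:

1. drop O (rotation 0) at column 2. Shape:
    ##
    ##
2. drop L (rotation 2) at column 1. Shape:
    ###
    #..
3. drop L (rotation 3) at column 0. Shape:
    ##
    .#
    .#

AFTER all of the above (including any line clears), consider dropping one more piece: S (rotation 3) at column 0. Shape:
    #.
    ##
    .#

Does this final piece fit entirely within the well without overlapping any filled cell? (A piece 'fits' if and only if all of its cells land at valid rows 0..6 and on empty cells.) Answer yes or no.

Answer: no

Derivation:
Drop 1: O rot0 at col 2 lands with bottom-row=0; cleared 0 line(s) (total 0); column heights now [0 0 2 2 0], max=2
Drop 2: L rot2 at col 1 lands with bottom-row=1; cleared 0 line(s) (total 0); column heights now [0 3 3 3 0], max=3
Drop 3: L rot3 at col 0 lands with bottom-row=3; cleared 0 line(s) (total 0); column heights now [6 6 3 3 0], max=6
Test piece S rot3 at col 0 (width 2): heights before test = [6 6 3 3 0]; fits = False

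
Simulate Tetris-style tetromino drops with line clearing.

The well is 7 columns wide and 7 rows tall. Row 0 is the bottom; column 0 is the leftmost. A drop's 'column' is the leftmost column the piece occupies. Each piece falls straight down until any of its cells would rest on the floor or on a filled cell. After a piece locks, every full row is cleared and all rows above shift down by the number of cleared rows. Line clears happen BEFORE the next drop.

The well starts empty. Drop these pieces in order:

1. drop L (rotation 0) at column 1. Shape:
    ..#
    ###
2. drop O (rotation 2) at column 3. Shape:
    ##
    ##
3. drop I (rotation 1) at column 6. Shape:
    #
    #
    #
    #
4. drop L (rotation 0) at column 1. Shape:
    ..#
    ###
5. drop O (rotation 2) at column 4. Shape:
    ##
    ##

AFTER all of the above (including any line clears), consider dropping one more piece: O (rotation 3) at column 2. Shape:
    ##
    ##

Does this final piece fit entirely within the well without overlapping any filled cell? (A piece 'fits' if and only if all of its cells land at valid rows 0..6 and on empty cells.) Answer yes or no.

Drop 1: L rot0 at col 1 lands with bottom-row=0; cleared 0 line(s) (total 0); column heights now [0 1 1 2 0 0 0], max=2
Drop 2: O rot2 at col 3 lands with bottom-row=2; cleared 0 line(s) (total 0); column heights now [0 1 1 4 4 0 0], max=4
Drop 3: I rot1 at col 6 lands with bottom-row=0; cleared 0 line(s) (total 0); column heights now [0 1 1 4 4 0 4], max=4
Drop 4: L rot0 at col 1 lands with bottom-row=4; cleared 0 line(s) (total 0); column heights now [0 5 5 6 4 0 4], max=6
Drop 5: O rot2 at col 4 lands with bottom-row=4; cleared 0 line(s) (total 0); column heights now [0 5 5 6 6 6 4], max=6
Test piece O rot3 at col 2 (width 2): heights before test = [0 5 5 6 6 6 4]; fits = False

Answer: no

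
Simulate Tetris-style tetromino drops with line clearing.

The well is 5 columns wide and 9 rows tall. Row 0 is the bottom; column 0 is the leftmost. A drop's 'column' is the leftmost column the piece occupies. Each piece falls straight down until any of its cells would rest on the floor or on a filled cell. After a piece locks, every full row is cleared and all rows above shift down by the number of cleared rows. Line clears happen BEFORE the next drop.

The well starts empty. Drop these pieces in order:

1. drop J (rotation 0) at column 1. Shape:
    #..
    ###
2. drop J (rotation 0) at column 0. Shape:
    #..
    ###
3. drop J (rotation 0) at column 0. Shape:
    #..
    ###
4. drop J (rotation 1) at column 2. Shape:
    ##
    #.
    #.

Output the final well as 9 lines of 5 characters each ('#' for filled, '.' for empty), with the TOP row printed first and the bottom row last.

Answer: .....
..##.
..#..
#.#..
###..
#....
###..
.#...
.###.

Derivation:
Drop 1: J rot0 at col 1 lands with bottom-row=0; cleared 0 line(s) (total 0); column heights now [0 2 1 1 0], max=2
Drop 2: J rot0 at col 0 lands with bottom-row=2; cleared 0 line(s) (total 0); column heights now [4 3 3 1 0], max=4
Drop 3: J rot0 at col 0 lands with bottom-row=4; cleared 0 line(s) (total 0); column heights now [6 5 5 1 0], max=6
Drop 4: J rot1 at col 2 lands with bottom-row=5; cleared 0 line(s) (total 0); column heights now [6 5 8 8 0], max=8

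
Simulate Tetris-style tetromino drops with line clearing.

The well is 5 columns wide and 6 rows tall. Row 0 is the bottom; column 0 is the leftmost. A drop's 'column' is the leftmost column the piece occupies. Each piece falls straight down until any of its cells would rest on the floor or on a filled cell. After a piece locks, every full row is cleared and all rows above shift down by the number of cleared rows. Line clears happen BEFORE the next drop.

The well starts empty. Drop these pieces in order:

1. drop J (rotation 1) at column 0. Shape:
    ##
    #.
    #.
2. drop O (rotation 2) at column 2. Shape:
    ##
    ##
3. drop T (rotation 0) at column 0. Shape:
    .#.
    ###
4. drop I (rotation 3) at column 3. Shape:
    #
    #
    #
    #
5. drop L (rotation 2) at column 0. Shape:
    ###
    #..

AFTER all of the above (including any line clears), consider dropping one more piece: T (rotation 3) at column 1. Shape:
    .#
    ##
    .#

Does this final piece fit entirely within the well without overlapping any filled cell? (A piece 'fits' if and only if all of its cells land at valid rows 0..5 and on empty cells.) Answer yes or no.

Drop 1: J rot1 at col 0 lands with bottom-row=0; cleared 0 line(s) (total 0); column heights now [3 3 0 0 0], max=3
Drop 2: O rot2 at col 2 lands with bottom-row=0; cleared 0 line(s) (total 0); column heights now [3 3 2 2 0], max=3
Drop 3: T rot0 at col 0 lands with bottom-row=3; cleared 0 line(s) (total 0); column heights now [4 5 4 2 0], max=5
Drop 4: I rot3 at col 3 lands with bottom-row=2; cleared 0 line(s) (total 0); column heights now [4 5 4 6 0], max=6
Drop 5: L rot2 at col 0 lands with bottom-row=4; cleared 0 line(s) (total 0); column heights now [6 6 6 6 0], max=6
Test piece T rot3 at col 1 (width 2): heights before test = [6 6 6 6 0]; fits = False

Answer: no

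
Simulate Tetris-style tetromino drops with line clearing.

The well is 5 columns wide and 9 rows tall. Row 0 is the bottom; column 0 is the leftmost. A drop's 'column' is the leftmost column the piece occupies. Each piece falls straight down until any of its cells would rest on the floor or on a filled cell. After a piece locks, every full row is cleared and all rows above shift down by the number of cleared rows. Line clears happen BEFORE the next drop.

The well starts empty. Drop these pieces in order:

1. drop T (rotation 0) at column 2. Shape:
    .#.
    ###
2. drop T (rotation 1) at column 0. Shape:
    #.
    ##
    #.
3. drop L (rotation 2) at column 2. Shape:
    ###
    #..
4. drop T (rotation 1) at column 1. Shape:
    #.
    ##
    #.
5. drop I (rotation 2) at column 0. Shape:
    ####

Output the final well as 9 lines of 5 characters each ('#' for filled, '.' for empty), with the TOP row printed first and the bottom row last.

Answer: .....
.....
.....
.....
####.
.#...
.##..
####.
#.###

Derivation:
Drop 1: T rot0 at col 2 lands with bottom-row=0; cleared 0 line(s) (total 0); column heights now [0 0 1 2 1], max=2
Drop 2: T rot1 at col 0 lands with bottom-row=0; cleared 0 line(s) (total 0); column heights now [3 2 1 2 1], max=3
Drop 3: L rot2 at col 2 lands with bottom-row=1; cleared 0 line(s) (total 0); column heights now [3 2 3 3 3], max=3
Drop 4: T rot1 at col 1 lands with bottom-row=2; cleared 1 line(s) (total 1); column heights now [2 4 3 2 1], max=4
Drop 5: I rot2 at col 0 lands with bottom-row=4; cleared 0 line(s) (total 1); column heights now [5 5 5 5 1], max=5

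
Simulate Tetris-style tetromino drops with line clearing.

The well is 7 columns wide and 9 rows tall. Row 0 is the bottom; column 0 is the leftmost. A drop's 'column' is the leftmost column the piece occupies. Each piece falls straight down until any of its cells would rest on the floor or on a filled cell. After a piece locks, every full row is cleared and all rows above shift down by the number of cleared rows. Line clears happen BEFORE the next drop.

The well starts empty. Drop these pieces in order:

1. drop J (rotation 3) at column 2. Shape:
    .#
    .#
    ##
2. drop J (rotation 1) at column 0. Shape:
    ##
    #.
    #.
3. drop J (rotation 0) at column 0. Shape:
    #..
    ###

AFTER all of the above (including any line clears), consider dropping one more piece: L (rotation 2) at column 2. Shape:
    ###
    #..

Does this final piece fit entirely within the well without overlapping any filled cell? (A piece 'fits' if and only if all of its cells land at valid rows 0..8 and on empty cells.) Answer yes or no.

Drop 1: J rot3 at col 2 lands with bottom-row=0; cleared 0 line(s) (total 0); column heights now [0 0 1 3 0 0 0], max=3
Drop 2: J rot1 at col 0 lands with bottom-row=0; cleared 0 line(s) (total 0); column heights now [3 3 1 3 0 0 0], max=3
Drop 3: J rot0 at col 0 lands with bottom-row=3; cleared 0 line(s) (total 0); column heights now [5 4 4 3 0 0 0], max=5
Test piece L rot2 at col 2 (width 3): heights before test = [5 4 4 3 0 0 0]; fits = True

Answer: yes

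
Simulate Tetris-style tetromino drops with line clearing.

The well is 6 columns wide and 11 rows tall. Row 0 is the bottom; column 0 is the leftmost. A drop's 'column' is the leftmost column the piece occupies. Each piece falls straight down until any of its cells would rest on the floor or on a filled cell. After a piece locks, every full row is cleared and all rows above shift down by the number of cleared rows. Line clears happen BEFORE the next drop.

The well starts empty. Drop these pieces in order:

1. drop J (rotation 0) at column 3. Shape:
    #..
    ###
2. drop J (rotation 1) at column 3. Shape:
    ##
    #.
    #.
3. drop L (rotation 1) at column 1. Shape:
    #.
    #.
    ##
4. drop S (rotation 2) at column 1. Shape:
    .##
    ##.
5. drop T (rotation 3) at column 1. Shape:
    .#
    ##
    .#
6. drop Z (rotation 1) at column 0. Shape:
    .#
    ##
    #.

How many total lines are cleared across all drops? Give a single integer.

Drop 1: J rot0 at col 3 lands with bottom-row=0; cleared 0 line(s) (total 0); column heights now [0 0 0 2 1 1], max=2
Drop 2: J rot1 at col 3 lands with bottom-row=2; cleared 0 line(s) (total 0); column heights now [0 0 0 5 5 1], max=5
Drop 3: L rot1 at col 1 lands with bottom-row=0; cleared 0 line(s) (total 0); column heights now [0 3 1 5 5 1], max=5
Drop 4: S rot2 at col 1 lands with bottom-row=4; cleared 0 line(s) (total 0); column heights now [0 5 6 6 5 1], max=6
Drop 5: T rot3 at col 1 lands with bottom-row=6; cleared 0 line(s) (total 0); column heights now [0 8 9 6 5 1], max=9
Drop 6: Z rot1 at col 0 lands with bottom-row=7; cleared 0 line(s) (total 0); column heights now [9 10 9 6 5 1], max=10

Answer: 0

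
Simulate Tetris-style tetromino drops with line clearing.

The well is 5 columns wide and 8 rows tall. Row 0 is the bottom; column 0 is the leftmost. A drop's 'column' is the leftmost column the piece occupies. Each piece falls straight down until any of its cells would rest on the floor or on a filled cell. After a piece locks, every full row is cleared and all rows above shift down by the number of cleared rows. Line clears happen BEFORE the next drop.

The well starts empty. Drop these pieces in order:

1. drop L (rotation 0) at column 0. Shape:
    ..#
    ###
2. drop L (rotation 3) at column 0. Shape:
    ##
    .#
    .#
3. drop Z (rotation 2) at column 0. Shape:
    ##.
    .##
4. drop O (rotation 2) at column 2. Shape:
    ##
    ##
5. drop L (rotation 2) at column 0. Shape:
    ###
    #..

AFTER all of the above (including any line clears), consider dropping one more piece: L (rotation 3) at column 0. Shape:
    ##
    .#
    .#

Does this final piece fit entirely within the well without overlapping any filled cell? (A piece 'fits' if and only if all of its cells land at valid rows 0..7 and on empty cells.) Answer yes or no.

Drop 1: L rot0 at col 0 lands with bottom-row=0; cleared 0 line(s) (total 0); column heights now [1 1 2 0 0], max=2
Drop 2: L rot3 at col 0 lands with bottom-row=1; cleared 0 line(s) (total 0); column heights now [4 4 2 0 0], max=4
Drop 3: Z rot2 at col 0 lands with bottom-row=4; cleared 0 line(s) (total 0); column heights now [6 6 5 0 0], max=6
Drop 4: O rot2 at col 2 lands with bottom-row=5; cleared 0 line(s) (total 0); column heights now [6 6 7 7 0], max=7
Drop 5: L rot2 at col 0 lands with bottom-row=6; cleared 0 line(s) (total 0); column heights now [8 8 8 7 0], max=8
Test piece L rot3 at col 0 (width 2): heights before test = [8 8 8 7 0]; fits = False

Answer: no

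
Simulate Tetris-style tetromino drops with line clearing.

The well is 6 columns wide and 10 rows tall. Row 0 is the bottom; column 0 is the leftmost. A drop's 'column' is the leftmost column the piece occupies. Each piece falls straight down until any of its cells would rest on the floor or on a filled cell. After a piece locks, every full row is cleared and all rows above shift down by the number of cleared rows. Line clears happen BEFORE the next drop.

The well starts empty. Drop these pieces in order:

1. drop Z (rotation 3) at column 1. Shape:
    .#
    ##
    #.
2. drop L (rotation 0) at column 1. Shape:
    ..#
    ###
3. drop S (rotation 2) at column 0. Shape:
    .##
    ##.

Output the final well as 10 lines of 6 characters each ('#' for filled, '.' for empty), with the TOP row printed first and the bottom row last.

Drop 1: Z rot3 at col 1 lands with bottom-row=0; cleared 0 line(s) (total 0); column heights now [0 2 3 0 0 0], max=3
Drop 2: L rot0 at col 1 lands with bottom-row=3; cleared 0 line(s) (total 0); column heights now [0 4 4 5 0 0], max=5
Drop 3: S rot2 at col 0 lands with bottom-row=4; cleared 0 line(s) (total 0); column heights now [5 6 6 5 0 0], max=6

Answer: ......
......
......
......
.##...
##.#..
.###..
..#...
.##...
.#....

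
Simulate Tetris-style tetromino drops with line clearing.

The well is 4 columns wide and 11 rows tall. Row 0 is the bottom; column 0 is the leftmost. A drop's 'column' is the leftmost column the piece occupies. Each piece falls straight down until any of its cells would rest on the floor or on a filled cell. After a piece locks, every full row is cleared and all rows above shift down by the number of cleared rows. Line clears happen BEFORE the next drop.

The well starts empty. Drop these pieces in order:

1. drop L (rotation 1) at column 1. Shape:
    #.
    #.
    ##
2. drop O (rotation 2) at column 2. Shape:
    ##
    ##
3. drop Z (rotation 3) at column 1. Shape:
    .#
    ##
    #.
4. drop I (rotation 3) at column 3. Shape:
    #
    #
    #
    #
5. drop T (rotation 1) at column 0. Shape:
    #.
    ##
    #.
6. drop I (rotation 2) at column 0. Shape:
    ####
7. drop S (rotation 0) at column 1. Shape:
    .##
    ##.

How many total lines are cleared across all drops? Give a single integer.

Answer: 4

Derivation:
Drop 1: L rot1 at col 1 lands with bottom-row=0; cleared 0 line(s) (total 0); column heights now [0 3 1 0], max=3
Drop 2: O rot2 at col 2 lands with bottom-row=1; cleared 0 line(s) (total 0); column heights now [0 3 3 3], max=3
Drop 3: Z rot3 at col 1 lands with bottom-row=3; cleared 0 line(s) (total 0); column heights now [0 5 6 3], max=6
Drop 4: I rot3 at col 3 lands with bottom-row=3; cleared 0 line(s) (total 0); column heights now [0 5 6 7], max=7
Drop 5: T rot1 at col 0 lands with bottom-row=4; cleared 2 line(s) (total 2); column heights now [5 4 3 5], max=5
Drop 6: I rot2 at col 0 lands with bottom-row=5; cleared 1 line(s) (total 3); column heights now [5 4 3 5], max=5
Drop 7: S rot0 at col 1 lands with bottom-row=4; cleared 1 line(s) (total 4); column heights now [0 4 5 5], max=5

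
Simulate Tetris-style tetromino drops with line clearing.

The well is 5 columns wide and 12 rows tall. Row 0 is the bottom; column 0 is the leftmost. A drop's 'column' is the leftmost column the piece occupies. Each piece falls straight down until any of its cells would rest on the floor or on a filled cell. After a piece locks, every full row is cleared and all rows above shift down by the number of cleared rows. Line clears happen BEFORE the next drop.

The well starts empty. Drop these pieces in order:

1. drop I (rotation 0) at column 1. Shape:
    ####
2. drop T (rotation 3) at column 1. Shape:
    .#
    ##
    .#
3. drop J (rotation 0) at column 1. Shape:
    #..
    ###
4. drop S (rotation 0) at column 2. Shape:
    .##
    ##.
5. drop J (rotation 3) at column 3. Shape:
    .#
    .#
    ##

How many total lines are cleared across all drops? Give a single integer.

Answer: 0

Derivation:
Drop 1: I rot0 at col 1 lands with bottom-row=0; cleared 0 line(s) (total 0); column heights now [0 1 1 1 1], max=1
Drop 2: T rot3 at col 1 lands with bottom-row=1; cleared 0 line(s) (total 0); column heights now [0 3 4 1 1], max=4
Drop 3: J rot0 at col 1 lands with bottom-row=4; cleared 0 line(s) (total 0); column heights now [0 6 5 5 1], max=6
Drop 4: S rot0 at col 2 lands with bottom-row=5; cleared 0 line(s) (total 0); column heights now [0 6 6 7 7], max=7
Drop 5: J rot3 at col 3 lands with bottom-row=7; cleared 0 line(s) (total 0); column heights now [0 6 6 8 10], max=10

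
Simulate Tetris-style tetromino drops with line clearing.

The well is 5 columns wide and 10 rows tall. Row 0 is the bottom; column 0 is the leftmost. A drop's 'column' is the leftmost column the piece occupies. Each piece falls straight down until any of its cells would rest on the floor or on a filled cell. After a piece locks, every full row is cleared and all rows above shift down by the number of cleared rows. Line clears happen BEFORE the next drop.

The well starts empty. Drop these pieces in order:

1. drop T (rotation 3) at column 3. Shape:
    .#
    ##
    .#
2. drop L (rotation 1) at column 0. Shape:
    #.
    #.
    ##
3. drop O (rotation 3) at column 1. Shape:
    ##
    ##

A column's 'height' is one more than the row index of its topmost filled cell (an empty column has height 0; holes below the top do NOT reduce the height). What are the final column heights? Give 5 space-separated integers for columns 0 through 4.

Answer: 2 2 2 0 2

Derivation:
Drop 1: T rot3 at col 3 lands with bottom-row=0; cleared 0 line(s) (total 0); column heights now [0 0 0 2 3], max=3
Drop 2: L rot1 at col 0 lands with bottom-row=0; cleared 0 line(s) (total 0); column heights now [3 1 0 2 3], max=3
Drop 3: O rot3 at col 1 lands with bottom-row=1; cleared 1 line(s) (total 1); column heights now [2 2 2 0 2], max=2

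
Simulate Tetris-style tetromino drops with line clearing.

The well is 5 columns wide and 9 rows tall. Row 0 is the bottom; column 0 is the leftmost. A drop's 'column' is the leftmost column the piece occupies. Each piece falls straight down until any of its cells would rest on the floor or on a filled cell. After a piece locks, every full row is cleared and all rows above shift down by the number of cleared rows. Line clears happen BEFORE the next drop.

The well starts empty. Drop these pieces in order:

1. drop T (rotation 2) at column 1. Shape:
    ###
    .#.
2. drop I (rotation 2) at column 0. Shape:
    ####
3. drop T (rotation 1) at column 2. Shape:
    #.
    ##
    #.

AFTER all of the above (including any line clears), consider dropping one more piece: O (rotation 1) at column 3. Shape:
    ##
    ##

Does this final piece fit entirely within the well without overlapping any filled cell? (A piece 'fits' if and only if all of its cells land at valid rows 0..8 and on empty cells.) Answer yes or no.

Drop 1: T rot2 at col 1 lands with bottom-row=0; cleared 0 line(s) (total 0); column heights now [0 2 2 2 0], max=2
Drop 2: I rot2 at col 0 lands with bottom-row=2; cleared 0 line(s) (total 0); column heights now [3 3 3 3 0], max=3
Drop 3: T rot1 at col 2 lands with bottom-row=3; cleared 0 line(s) (total 0); column heights now [3 3 6 5 0], max=6
Test piece O rot1 at col 3 (width 2): heights before test = [3 3 6 5 0]; fits = True

Answer: yes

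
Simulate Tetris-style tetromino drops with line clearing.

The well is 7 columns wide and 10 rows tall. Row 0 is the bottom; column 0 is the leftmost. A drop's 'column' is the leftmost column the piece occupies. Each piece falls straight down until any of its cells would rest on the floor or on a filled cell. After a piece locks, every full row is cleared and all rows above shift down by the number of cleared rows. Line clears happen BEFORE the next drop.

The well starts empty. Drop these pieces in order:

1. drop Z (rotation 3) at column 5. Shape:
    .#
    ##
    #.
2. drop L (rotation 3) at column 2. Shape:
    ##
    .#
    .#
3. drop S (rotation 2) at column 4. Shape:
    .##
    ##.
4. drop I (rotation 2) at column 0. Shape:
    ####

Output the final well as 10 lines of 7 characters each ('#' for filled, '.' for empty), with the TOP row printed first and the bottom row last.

Answer: .......
.......
.......
.......
.......
.......
####.##
..#####
...#.##
...#.#.

Derivation:
Drop 1: Z rot3 at col 5 lands with bottom-row=0; cleared 0 line(s) (total 0); column heights now [0 0 0 0 0 2 3], max=3
Drop 2: L rot3 at col 2 lands with bottom-row=0; cleared 0 line(s) (total 0); column heights now [0 0 3 3 0 2 3], max=3
Drop 3: S rot2 at col 4 lands with bottom-row=2; cleared 0 line(s) (total 0); column heights now [0 0 3 3 3 4 4], max=4
Drop 4: I rot2 at col 0 lands with bottom-row=3; cleared 0 line(s) (total 0); column heights now [4 4 4 4 3 4 4], max=4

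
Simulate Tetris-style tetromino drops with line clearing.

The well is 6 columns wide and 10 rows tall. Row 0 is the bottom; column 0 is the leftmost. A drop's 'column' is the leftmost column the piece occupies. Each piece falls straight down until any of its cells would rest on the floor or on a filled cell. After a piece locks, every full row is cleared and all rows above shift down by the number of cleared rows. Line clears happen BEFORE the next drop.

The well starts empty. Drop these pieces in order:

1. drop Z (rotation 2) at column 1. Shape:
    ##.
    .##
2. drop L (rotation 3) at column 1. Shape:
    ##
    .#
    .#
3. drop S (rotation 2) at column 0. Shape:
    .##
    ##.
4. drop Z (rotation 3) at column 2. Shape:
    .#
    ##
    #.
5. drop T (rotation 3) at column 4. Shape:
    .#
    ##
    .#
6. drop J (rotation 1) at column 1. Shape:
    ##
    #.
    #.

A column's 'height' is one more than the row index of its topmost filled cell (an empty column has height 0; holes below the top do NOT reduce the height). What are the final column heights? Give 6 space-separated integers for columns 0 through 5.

Answer: 6 10 10 10 2 3

Derivation:
Drop 1: Z rot2 at col 1 lands with bottom-row=0; cleared 0 line(s) (total 0); column heights now [0 2 2 1 0 0], max=2
Drop 2: L rot3 at col 1 lands with bottom-row=2; cleared 0 line(s) (total 0); column heights now [0 5 5 1 0 0], max=5
Drop 3: S rot2 at col 0 lands with bottom-row=5; cleared 0 line(s) (total 0); column heights now [6 7 7 1 0 0], max=7
Drop 4: Z rot3 at col 2 lands with bottom-row=7; cleared 0 line(s) (total 0); column heights now [6 7 9 10 0 0], max=10
Drop 5: T rot3 at col 4 lands with bottom-row=0; cleared 0 line(s) (total 0); column heights now [6 7 9 10 2 3], max=10
Drop 6: J rot1 at col 1 lands with bottom-row=7; cleared 0 line(s) (total 0); column heights now [6 10 10 10 2 3], max=10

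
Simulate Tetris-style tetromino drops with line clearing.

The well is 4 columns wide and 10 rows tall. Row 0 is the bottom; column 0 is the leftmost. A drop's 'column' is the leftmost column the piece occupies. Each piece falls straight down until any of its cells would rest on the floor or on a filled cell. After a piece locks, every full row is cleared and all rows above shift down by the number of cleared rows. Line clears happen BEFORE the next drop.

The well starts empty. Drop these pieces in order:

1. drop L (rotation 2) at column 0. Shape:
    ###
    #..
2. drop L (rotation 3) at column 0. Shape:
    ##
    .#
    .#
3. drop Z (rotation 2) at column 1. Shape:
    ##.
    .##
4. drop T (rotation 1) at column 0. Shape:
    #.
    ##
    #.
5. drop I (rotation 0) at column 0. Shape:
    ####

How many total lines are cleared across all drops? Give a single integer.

Drop 1: L rot2 at col 0 lands with bottom-row=0; cleared 0 line(s) (total 0); column heights now [2 2 2 0], max=2
Drop 2: L rot3 at col 0 lands with bottom-row=2; cleared 0 line(s) (total 0); column heights now [5 5 2 0], max=5
Drop 3: Z rot2 at col 1 lands with bottom-row=4; cleared 1 line(s) (total 1); column heights now [2 5 5 0], max=5
Drop 4: T rot1 at col 0 lands with bottom-row=4; cleared 0 line(s) (total 1); column heights now [7 6 5 0], max=7
Drop 5: I rot0 at col 0 lands with bottom-row=7; cleared 1 line(s) (total 2); column heights now [7 6 5 0], max=7

Answer: 2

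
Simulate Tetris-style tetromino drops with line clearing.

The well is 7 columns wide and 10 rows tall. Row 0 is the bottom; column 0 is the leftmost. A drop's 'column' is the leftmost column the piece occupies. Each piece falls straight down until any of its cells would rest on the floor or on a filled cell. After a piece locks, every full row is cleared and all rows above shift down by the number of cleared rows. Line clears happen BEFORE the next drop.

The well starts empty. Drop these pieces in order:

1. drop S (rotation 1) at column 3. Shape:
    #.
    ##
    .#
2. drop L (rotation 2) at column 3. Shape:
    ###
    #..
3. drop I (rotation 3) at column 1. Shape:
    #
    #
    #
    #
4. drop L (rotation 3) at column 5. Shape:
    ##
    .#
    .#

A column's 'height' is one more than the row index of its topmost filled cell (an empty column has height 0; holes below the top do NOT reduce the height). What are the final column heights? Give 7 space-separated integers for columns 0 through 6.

Answer: 0 4 0 5 5 6 6

Derivation:
Drop 1: S rot1 at col 3 lands with bottom-row=0; cleared 0 line(s) (total 0); column heights now [0 0 0 3 2 0 0], max=3
Drop 2: L rot2 at col 3 lands with bottom-row=3; cleared 0 line(s) (total 0); column heights now [0 0 0 5 5 5 0], max=5
Drop 3: I rot3 at col 1 lands with bottom-row=0; cleared 0 line(s) (total 0); column heights now [0 4 0 5 5 5 0], max=5
Drop 4: L rot3 at col 5 lands with bottom-row=3; cleared 0 line(s) (total 0); column heights now [0 4 0 5 5 6 6], max=6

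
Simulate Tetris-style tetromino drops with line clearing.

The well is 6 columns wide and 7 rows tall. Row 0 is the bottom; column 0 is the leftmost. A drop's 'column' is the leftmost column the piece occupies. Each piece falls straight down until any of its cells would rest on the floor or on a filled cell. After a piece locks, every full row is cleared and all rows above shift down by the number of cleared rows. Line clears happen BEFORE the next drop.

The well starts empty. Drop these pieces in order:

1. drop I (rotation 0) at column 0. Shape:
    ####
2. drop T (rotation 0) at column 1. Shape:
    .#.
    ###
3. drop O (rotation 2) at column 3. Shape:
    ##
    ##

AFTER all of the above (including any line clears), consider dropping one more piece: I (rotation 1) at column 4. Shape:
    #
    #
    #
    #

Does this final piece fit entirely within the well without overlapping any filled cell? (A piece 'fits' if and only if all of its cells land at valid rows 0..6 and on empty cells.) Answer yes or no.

Answer: no

Derivation:
Drop 1: I rot0 at col 0 lands with bottom-row=0; cleared 0 line(s) (total 0); column heights now [1 1 1 1 0 0], max=1
Drop 2: T rot0 at col 1 lands with bottom-row=1; cleared 0 line(s) (total 0); column heights now [1 2 3 2 0 0], max=3
Drop 3: O rot2 at col 3 lands with bottom-row=2; cleared 0 line(s) (total 0); column heights now [1 2 3 4 4 0], max=4
Test piece I rot1 at col 4 (width 1): heights before test = [1 2 3 4 4 0]; fits = False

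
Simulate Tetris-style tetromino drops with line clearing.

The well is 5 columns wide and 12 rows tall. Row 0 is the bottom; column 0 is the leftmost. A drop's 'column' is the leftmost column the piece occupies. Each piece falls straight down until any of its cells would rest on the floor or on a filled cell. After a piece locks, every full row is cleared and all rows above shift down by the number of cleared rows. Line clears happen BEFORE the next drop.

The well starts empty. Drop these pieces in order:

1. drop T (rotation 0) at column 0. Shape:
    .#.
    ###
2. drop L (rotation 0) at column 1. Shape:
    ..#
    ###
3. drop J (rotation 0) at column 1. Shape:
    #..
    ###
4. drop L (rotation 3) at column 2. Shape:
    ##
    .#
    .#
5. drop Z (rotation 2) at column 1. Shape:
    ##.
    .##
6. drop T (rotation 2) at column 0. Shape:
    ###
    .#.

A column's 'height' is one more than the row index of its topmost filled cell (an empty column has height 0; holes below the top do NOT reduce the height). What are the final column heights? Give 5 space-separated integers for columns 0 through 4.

Answer: 12 12 12 9 0

Derivation:
Drop 1: T rot0 at col 0 lands with bottom-row=0; cleared 0 line(s) (total 0); column heights now [1 2 1 0 0], max=2
Drop 2: L rot0 at col 1 lands with bottom-row=2; cleared 0 line(s) (total 0); column heights now [1 3 3 4 0], max=4
Drop 3: J rot0 at col 1 lands with bottom-row=4; cleared 0 line(s) (total 0); column heights now [1 6 5 5 0], max=6
Drop 4: L rot3 at col 2 lands with bottom-row=5; cleared 0 line(s) (total 0); column heights now [1 6 8 8 0], max=8
Drop 5: Z rot2 at col 1 lands with bottom-row=8; cleared 0 line(s) (total 0); column heights now [1 10 10 9 0], max=10
Drop 6: T rot2 at col 0 lands with bottom-row=10; cleared 0 line(s) (total 0); column heights now [12 12 12 9 0], max=12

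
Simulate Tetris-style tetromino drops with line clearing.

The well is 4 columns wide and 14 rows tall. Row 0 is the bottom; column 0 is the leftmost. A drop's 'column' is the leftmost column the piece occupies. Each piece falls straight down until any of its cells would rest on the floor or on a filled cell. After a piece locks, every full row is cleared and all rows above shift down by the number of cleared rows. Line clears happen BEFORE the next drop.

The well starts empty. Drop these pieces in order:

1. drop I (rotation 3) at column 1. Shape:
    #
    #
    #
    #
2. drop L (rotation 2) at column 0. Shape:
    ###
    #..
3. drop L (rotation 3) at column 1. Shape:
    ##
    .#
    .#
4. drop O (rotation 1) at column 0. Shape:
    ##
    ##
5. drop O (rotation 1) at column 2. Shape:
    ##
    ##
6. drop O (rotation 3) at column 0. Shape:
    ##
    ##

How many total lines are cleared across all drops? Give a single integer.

Answer: 2

Derivation:
Drop 1: I rot3 at col 1 lands with bottom-row=0; cleared 0 line(s) (total 0); column heights now [0 4 0 0], max=4
Drop 2: L rot2 at col 0 lands with bottom-row=3; cleared 0 line(s) (total 0); column heights now [5 5 5 0], max=5
Drop 3: L rot3 at col 1 lands with bottom-row=5; cleared 0 line(s) (total 0); column heights now [5 8 8 0], max=8
Drop 4: O rot1 at col 0 lands with bottom-row=8; cleared 0 line(s) (total 0); column heights now [10 10 8 0], max=10
Drop 5: O rot1 at col 2 lands with bottom-row=8; cleared 2 line(s) (total 2); column heights now [5 8 8 0], max=8
Drop 6: O rot3 at col 0 lands with bottom-row=8; cleared 0 line(s) (total 2); column heights now [10 10 8 0], max=10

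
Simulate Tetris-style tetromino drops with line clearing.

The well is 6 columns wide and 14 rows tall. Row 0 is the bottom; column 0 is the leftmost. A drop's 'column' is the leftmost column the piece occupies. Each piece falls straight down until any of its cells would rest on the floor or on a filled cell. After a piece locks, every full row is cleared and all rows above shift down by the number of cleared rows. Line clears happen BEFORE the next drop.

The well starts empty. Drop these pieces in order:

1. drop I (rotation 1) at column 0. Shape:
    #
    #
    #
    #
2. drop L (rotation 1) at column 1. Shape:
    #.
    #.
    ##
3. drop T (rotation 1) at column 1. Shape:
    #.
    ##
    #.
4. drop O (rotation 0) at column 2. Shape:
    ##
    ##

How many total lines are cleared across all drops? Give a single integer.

Drop 1: I rot1 at col 0 lands with bottom-row=0; cleared 0 line(s) (total 0); column heights now [4 0 0 0 0 0], max=4
Drop 2: L rot1 at col 1 lands with bottom-row=0; cleared 0 line(s) (total 0); column heights now [4 3 1 0 0 0], max=4
Drop 3: T rot1 at col 1 lands with bottom-row=3; cleared 0 line(s) (total 0); column heights now [4 6 5 0 0 0], max=6
Drop 4: O rot0 at col 2 lands with bottom-row=5; cleared 0 line(s) (total 0); column heights now [4 6 7 7 0 0], max=7

Answer: 0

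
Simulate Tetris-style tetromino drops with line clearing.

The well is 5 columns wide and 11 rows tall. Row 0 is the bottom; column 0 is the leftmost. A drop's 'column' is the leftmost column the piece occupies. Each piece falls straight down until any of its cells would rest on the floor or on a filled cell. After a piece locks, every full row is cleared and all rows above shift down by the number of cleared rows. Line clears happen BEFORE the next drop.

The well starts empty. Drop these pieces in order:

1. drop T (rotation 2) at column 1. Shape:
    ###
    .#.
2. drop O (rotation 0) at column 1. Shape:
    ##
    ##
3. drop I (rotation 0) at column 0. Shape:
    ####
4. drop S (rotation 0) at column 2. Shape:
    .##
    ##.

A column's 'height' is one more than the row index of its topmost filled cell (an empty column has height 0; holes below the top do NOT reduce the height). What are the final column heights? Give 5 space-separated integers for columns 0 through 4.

Answer: 5 5 6 7 7

Derivation:
Drop 1: T rot2 at col 1 lands with bottom-row=0; cleared 0 line(s) (total 0); column heights now [0 2 2 2 0], max=2
Drop 2: O rot0 at col 1 lands with bottom-row=2; cleared 0 line(s) (total 0); column heights now [0 4 4 2 0], max=4
Drop 3: I rot0 at col 0 lands with bottom-row=4; cleared 0 line(s) (total 0); column heights now [5 5 5 5 0], max=5
Drop 4: S rot0 at col 2 lands with bottom-row=5; cleared 0 line(s) (total 0); column heights now [5 5 6 7 7], max=7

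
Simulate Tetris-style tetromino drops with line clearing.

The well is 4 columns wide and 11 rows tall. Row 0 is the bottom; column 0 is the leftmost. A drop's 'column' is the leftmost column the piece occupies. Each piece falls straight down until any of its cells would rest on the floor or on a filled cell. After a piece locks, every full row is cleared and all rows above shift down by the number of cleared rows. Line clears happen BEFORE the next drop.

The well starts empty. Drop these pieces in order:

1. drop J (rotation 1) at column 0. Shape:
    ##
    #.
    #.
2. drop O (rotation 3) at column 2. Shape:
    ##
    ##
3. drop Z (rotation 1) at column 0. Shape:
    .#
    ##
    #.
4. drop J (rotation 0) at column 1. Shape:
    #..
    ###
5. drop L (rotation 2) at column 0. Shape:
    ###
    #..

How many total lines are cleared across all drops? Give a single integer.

Drop 1: J rot1 at col 0 lands with bottom-row=0; cleared 0 line(s) (total 0); column heights now [3 3 0 0], max=3
Drop 2: O rot3 at col 2 lands with bottom-row=0; cleared 0 line(s) (total 0); column heights now [3 3 2 2], max=3
Drop 3: Z rot1 at col 0 lands with bottom-row=3; cleared 0 line(s) (total 0); column heights now [5 6 2 2], max=6
Drop 4: J rot0 at col 1 lands with bottom-row=6; cleared 0 line(s) (total 0); column heights now [5 8 7 7], max=8
Drop 5: L rot2 at col 0 lands with bottom-row=7; cleared 0 line(s) (total 0); column heights now [9 9 9 7], max=9

Answer: 0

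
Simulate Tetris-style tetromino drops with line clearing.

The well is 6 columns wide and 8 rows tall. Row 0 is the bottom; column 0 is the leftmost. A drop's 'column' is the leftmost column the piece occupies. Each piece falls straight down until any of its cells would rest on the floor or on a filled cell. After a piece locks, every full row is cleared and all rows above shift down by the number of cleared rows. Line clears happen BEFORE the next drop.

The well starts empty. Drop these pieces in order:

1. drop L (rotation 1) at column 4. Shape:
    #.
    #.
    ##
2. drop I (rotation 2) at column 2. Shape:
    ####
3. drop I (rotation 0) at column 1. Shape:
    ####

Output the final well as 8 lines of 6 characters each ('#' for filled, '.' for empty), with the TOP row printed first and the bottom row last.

Drop 1: L rot1 at col 4 lands with bottom-row=0; cleared 0 line(s) (total 0); column heights now [0 0 0 0 3 1], max=3
Drop 2: I rot2 at col 2 lands with bottom-row=3; cleared 0 line(s) (total 0); column heights now [0 0 4 4 4 4], max=4
Drop 3: I rot0 at col 1 lands with bottom-row=4; cleared 0 line(s) (total 0); column heights now [0 5 5 5 5 4], max=5

Answer: ......
......
......
.####.
..####
....#.
....#.
....##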